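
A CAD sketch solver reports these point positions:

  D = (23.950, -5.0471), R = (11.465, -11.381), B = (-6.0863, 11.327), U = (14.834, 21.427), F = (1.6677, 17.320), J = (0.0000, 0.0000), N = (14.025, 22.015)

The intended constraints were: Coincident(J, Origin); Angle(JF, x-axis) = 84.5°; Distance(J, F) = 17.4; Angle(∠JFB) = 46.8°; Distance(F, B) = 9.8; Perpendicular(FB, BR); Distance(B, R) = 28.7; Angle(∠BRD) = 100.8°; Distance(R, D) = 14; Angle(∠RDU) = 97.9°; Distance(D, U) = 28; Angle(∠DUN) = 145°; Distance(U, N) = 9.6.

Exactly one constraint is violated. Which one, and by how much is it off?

Distance(U, N) = 9.6 — off by 8.60.

J = (0.00, 0.00) ✓; JF at 84.50° ✓; |JF| = 17.40 ✓; ∠JFB = 46.80° ✓; |FB| = 9.800 ✓; ∠(FB, BR) = 90.00° ✓; |BR| = 28.70 ✓; ∠BRD = 100.8° ✓; |RD| = 14.00 ✓; ∠RDU = 97.90° ✓; |DU| = 28.00 ✓; ∠DUN = 145.0° ✓; |UN| = 1.000 ✗.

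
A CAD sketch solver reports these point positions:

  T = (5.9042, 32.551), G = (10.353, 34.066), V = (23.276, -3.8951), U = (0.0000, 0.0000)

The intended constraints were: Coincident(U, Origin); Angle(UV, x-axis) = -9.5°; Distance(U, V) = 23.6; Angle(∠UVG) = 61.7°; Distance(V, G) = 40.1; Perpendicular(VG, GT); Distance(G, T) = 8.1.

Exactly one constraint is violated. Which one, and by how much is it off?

Distance(G, T) = 8.1 — off by 3.40.

U = (0.00, 0.00) ✓; UV at -9.500° ✓; |UV| = 23.60 ✓; ∠UVG = 61.70° ✓; |VG| = 40.10 ✓; ∠(VG, GT) = 90.01° ✓; |GT| = 4.700 ✗.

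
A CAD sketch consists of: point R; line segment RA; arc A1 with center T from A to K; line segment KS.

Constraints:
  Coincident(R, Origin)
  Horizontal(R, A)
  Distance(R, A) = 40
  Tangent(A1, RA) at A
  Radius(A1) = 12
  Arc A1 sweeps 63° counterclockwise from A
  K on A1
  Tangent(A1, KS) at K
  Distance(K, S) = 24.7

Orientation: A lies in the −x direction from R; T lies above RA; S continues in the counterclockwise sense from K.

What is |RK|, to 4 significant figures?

30.03

R is at the origin; R and A share the same y with |RA| = 40.0 and A on the −x side, so A = (-40.00, 0.000). Since A1 is tangent to RA there, TA ⟂ RA, so T = A + (0, 12) = (-40.00, 12.00). On A1, A sits at bearing -90° from T; a 63° counterclockwise sweep puts K at bearing -27°, so K = T + 12.0·(cos -27°, sin -27°) = (-29.31, 6.552). Then |RK| = |K − R| = 30.03.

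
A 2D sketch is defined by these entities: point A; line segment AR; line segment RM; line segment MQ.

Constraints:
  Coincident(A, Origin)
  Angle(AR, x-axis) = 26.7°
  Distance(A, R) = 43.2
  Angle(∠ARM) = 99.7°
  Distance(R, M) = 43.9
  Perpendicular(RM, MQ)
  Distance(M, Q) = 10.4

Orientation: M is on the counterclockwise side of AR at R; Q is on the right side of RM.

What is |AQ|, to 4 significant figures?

73.66

A is at the origin; AR runs at 26.7° with length 43.2, so R = 43.2·(cos 26.7°, sin 26.7°) = (38.59, 19.41). ∠ARM = 99.7°, so RM runs at 26.7° + (180° − 99.7°) = 107.0° from the x-axis; with |RM| = 43.9, M = R + 43.9·(cos 107.0°, sin 107.0°) = (25.76, 61.39). The perpendicularity gives MQ at right angles to RM; with |MQ| = 10.4 on the right of RM, Q = M + 10.4·(0.9563, 0.2924) = (35.70, 64.43). Then |AQ| = |Q − A| = 73.66.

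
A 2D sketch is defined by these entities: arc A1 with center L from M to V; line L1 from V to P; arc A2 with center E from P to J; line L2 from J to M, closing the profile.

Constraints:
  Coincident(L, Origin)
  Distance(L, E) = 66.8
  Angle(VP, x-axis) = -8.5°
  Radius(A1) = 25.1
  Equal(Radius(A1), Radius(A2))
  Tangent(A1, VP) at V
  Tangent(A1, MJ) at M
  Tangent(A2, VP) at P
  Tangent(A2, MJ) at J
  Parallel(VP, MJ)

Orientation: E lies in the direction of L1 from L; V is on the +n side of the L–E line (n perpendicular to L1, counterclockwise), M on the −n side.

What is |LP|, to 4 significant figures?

71.36

The slot axis is L1's direction at -8.5°, so u = (cos -8.5°, sin -8.5°) = (0.9890, -0.1478) and n = (−sin -8.5°, cos -8.5°) = (0.1478, 0.9890). L is at the origin and E lies 66.8 along u from L, so E = 66.8·u = (66.07, -9.874). Tangency of A1 to both parallel lines with radius 25.1 puts V and M at L ± 25.1·n: V = (3.710, 24.82), M = (-3.710, -24.82). Equal radii place P and J the same way about E: P = E + 25.1·n = (69.78, 14.95), J = E − 25.1·n = (62.36, -34.70). Then |LP| = |P − L| = 71.36.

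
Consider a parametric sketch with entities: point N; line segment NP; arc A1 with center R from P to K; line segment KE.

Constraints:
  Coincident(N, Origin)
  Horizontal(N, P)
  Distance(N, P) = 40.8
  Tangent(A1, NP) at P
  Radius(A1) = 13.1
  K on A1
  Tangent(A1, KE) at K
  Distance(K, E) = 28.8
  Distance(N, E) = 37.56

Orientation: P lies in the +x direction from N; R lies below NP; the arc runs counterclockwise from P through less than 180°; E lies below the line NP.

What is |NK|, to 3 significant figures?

29.9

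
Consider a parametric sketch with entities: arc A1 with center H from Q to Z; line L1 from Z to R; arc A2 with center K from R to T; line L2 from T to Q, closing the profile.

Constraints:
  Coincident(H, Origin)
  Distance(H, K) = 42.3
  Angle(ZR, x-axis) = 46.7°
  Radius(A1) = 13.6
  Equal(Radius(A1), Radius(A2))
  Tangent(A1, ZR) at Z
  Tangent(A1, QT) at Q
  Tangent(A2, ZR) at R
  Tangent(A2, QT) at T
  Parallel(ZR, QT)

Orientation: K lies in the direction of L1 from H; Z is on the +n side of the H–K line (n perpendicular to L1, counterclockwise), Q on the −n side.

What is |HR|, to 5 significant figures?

44.433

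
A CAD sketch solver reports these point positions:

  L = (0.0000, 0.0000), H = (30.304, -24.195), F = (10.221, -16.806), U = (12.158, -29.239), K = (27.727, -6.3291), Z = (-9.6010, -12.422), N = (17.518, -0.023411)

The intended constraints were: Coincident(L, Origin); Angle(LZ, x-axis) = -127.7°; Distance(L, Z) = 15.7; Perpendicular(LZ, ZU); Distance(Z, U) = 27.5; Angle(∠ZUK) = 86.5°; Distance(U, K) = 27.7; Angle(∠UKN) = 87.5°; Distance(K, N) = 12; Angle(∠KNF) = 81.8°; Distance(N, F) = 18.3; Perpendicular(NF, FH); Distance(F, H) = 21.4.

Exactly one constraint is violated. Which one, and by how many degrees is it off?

Perpendicular(NF, FH) — off by 3.30°.

L = (0.00, 0.00) ✓; LZ at -127.7° ✓; |LZ| = 15.70 ✓; ∠(LZ, ZU) = 90.00° ✓; |ZU| = 27.50 ✓; ∠ZUK = 86.50° ✓; |UK| = 27.70 ✓; ∠UKN = 87.50° ✓; |KN| = 12.00 ✓; ∠KNF = 81.80° ✓; |NF| = 18.30 ✓; ∠(NF, FH) = 93.30° ✗; |FH| = 21.40 ✓.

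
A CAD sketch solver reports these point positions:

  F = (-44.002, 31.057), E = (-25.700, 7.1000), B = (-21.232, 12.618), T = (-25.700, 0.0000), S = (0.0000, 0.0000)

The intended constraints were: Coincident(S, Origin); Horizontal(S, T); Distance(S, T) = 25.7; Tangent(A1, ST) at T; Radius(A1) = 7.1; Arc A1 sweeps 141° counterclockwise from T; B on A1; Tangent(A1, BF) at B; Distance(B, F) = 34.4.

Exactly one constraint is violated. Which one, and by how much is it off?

Distance(B, F) = 34.4 — off by 5.10.

S = (0.00, 0.00) ✓; S.y = 0.00, T.y = 0.00 ✓; |ST| = 25.70 ✓; ∠(ET, TS) = 90.00° ✓; |ET| = 7.100 ✓; bearing(E→B) − bearing(E→T) = 141.0° ✓; |EB| = 7.100 ✓; ∠(EB, BF) = 90.00° ✓; |BF| = 29.30 ✗.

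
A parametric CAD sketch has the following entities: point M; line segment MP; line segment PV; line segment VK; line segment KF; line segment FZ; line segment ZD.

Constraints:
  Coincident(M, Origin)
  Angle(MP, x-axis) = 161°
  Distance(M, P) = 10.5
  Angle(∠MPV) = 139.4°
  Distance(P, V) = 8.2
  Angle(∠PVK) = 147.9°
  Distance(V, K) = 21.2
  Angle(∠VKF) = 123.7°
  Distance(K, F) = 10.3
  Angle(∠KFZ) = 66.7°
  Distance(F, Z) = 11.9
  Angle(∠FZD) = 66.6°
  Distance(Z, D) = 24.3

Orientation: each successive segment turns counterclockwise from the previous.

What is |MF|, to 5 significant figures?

37.438

M is at the origin; MP runs at 161.0° with length 10.5, so P = (-9.9279, 3.4185). ∠MPV = 139.4° gives PV at -158.40° from the x-axis; with |PV| = 8.2, V = (-17.552, 0.39984). ∠PVK = 147.9° gives VK at -126.30° from the x-axis; with |VK| = 21.2, K = (-30.103, -16.686). ∠VKF = 123.7° gives KF at -70.000° from the x-axis; with |KF| = 10.3, F = (-26.580, -26.365). Then |MF| = |F − M| = 37.438.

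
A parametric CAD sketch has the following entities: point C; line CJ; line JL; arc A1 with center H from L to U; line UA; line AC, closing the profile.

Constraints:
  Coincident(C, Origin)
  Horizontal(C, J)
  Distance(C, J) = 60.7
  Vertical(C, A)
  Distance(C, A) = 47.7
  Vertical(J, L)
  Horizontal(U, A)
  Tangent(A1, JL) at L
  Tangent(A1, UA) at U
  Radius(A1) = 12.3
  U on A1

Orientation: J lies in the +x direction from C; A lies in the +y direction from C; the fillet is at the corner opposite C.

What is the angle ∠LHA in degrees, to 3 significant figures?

166°

C is at the origin; C and J share the same y with |CJ| = 60.7 and J on the +x side, so J = (60.7, 0.00). C and A share the same x with |CA| = 47.7 and A on the +y side, so A = (0.00, 47.7). The virtual corner opposite C is at (60.7, 47.7). The tangent condition forces HL to be normal to JL and A1 meets UA tangentially, so HU is at right angles to UA, with radius 12.3, so the center H sits 12.3 in from both sides at H = (48.4, 35.4). That places the tangent points at L = (60.7, 35.4) on JL and U = (48.4, 47.7) on UA. Then cos ∠LHA = HL·HA / (|HL||HA|), giving 166°.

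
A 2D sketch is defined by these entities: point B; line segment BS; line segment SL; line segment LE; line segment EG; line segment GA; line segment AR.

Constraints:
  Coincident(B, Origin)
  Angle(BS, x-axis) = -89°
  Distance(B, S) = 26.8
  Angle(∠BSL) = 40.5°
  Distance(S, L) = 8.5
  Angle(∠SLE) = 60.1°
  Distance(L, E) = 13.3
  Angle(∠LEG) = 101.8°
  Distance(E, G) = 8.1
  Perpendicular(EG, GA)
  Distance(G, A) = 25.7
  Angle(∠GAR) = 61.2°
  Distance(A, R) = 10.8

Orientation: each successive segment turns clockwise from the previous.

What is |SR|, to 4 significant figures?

12.15

B is at the origin; BS runs at -89.0° with length 26.8, so S = (0.4677, -26.80). ∠BSL = 40.5° gives SL at 131.5° from the x-axis; with |SL| = 8.5, L = (-5.165, -20.43). ∠SLE = 60.1° gives LE at 11.60° from the x-axis; with |LE| = 13.3, E = (7.864, -17.76). ∠LEG = 101.8° gives EG at -66.60° from the x-axis; with |EG| = 8.1, G = (11.08, -25.19). The perpendicularity gives GA at right angles to EG, so GA runs at -156.6°; with |GA| = 25.7, A = (-12.51, -35.40). ∠GAR = 61.2° gives AR at 84.60° from the x-axis; with |AR| = 10.8, R = (-11.49, -24.64). Then |SR| = |R − S| = 12.15.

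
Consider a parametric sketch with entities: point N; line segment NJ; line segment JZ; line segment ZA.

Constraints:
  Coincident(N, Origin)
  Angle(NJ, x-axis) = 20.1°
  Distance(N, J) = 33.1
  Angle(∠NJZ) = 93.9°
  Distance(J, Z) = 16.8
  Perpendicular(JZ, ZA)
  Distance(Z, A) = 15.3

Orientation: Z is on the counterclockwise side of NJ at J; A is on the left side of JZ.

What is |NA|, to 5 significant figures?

26.021

∠NJZ = 93.9°, so JZ runs at 20.1° + (180° − 93.9°) = 106.20° from the x-axis; with |JZ| = 16.8, Z = J + 16.8·(cos 106.20°, sin 106.20°) = (26.397, 27.508). JZ ⟂ ZA; with |ZA| = 15.3 on the left of JZ, A = Z + 15.3·(-0.96029, -0.27899) = (11.704, 23.240). Then |NA| = |A − N| = 26.021.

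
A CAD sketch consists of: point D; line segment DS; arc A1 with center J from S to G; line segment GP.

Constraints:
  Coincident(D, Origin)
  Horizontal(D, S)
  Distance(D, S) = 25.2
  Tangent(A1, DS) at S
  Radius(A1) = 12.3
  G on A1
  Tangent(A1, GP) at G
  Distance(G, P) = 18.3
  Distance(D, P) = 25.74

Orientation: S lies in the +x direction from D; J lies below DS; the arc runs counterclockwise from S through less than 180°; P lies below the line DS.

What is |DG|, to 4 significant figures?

15.80

D is at the origin; DS is horizontal with |DS| = 25.2 and S on the +x side, so S = (25.20, 0.000). Tangency of A1 to DS means the radius JS is perpendicular to DS, so J = S + (0, -12.3) = (25.20, -12.30). Since JG ⟂ GP (tangency), |JP| = √(12.3² + 18.3²) = 22.05 regardless of where G sits on A1. So P lies on both circle(D, 25.74) and circle(J, 22.05); the below-DS intersection is P = (7.013, -24.77). G is the foot of the tangent from P: G = (13.77, -7.759).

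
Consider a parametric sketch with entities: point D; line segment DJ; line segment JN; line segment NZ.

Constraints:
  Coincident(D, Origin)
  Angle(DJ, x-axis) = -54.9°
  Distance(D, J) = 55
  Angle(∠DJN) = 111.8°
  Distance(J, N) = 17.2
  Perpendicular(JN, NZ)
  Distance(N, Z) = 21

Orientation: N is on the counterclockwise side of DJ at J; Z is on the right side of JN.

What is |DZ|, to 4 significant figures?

81.30

D is at the origin; DJ runs at -54.9° with length 55.0, so J = 55.0·(cos -54.9°, sin -54.9°) = (31.63, -45.00). ∠DJN = 111.8°, so JN runs at -54.9° + (180° − 111.8°) = 13.30° from the x-axis; with |JN| = 17.2, N = J + 17.2·(cos 13.30°, sin 13.30°) = (48.36, -41.04). The perpendicularity gives NZ at right angles to JN; with |NZ| = 21.0 on the right of JN, Z = N + 21.0·(0.2300, -0.9732) = (53.20, -61.48). Then |DZ| = |Z − D| = 81.30.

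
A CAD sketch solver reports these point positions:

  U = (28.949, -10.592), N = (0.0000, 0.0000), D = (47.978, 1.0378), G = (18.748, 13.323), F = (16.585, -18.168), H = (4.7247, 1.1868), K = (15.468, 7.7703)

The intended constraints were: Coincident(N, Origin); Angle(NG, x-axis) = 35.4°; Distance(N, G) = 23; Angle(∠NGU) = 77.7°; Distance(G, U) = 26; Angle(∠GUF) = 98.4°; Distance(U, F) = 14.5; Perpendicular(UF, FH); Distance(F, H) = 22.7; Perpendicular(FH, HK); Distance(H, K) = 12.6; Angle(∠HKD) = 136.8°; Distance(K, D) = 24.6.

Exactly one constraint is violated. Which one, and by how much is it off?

Distance(K, D) = 24.6 — off by 8.60.

N = (0.00, 0.00) ✓; NG at 35.40° ✓; |NG| = 23.00 ✓; ∠NGU = 77.70° ✓; |GU| = 26.00 ✓; ∠GUF = 98.40° ✓; |UF| = 14.50 ✓; ∠(UF, FH) = 90.00° ✓; |FH| = 22.70 ✓; ∠(FH, HK) = 90.00° ✓; |HK| = 12.60 ✓; ∠HKD = 136.8° ✓; |KD| = 33.20 ✗.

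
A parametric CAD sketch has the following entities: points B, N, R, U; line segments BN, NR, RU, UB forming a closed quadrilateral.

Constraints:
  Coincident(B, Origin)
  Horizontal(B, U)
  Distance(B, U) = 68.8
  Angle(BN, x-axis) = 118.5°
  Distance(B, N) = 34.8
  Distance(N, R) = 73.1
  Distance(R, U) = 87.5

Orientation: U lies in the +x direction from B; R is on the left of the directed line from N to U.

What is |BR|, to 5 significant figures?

88.868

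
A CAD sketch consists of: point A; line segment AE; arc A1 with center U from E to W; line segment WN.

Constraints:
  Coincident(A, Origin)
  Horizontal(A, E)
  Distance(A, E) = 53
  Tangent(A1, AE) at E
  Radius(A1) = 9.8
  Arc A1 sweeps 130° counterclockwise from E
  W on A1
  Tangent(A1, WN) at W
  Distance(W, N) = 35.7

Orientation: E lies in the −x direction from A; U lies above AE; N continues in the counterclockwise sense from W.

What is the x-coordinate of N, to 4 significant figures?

-68.44

A is at the origin; A and E share the same y with |AE| = 53.0 and E on the −x side, so E = (-53.00, 0.000). Tangency of A1 to AE means the radius UE is perpendicular to AE, so U = E + (0, 9.8) = (-53.00, 9.800). On A1, E sits at bearing -90° from U; a 130° counterclockwise sweep puts W at bearing 40°, so W = U + 9.8·(cos 40°, sin 40°) = (-45.49, 16.10). A1 meets WN tangentially, so UW is at right angles to WN, so WN runs along (−sin 40°, cos 40°); with |WN| = 35.7, N = (-68.44, 43.45). So N.x = -68.44.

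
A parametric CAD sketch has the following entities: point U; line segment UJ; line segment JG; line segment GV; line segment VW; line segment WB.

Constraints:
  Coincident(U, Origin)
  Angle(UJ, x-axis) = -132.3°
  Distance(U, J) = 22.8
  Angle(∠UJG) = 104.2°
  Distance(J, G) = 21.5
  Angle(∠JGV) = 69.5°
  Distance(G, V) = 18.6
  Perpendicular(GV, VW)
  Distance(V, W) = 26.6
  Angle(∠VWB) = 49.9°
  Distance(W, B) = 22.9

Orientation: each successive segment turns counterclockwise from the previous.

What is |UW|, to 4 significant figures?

14.65

U is at the origin; UJ runs at -132.3° with length 22.8, so J = (-15.34, -16.86). ∠UJG = 104.2° gives JG at -56.50° from the x-axis; with |JG| = 21.5, G = (-3.478, -34.79). ∠JGV = 69.5° gives GV at 54.00° from the x-axis; with |GV| = 18.6, V = (7.455, -19.74). The perpendicularity gives VW at right angles to GV, so VW runs at 144.0°; with |VW| = 26.6, W = (-14.07, -4.109). Then |UW| = |W − U| = 14.65.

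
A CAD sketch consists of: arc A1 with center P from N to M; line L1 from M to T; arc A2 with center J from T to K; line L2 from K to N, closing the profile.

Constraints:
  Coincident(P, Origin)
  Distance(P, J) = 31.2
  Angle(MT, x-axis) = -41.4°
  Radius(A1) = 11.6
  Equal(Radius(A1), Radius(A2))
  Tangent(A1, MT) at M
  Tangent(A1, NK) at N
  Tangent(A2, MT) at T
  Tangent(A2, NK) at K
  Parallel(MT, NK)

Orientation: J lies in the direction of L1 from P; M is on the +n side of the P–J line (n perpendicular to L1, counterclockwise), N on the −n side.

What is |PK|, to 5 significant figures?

33.287

Tangency of A1 to both parallel lines with radius 11.6 puts M and N at P ± 11.6·n: M = (7.6712, 8.7013), N = (-7.6712, -8.7013). Equal radii place T and K the same way about J: T = J + 11.6·n = (31.075, -11.932), K = J − 11.6·n = (15.732, -29.334). Then |PK| = |K − P| = 33.287.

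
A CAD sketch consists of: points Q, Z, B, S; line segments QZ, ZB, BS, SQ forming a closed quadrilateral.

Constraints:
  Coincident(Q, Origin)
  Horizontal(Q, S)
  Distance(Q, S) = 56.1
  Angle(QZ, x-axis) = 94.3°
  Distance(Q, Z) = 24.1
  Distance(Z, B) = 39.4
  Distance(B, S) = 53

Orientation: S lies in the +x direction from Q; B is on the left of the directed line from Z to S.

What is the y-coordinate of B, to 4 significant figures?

46.46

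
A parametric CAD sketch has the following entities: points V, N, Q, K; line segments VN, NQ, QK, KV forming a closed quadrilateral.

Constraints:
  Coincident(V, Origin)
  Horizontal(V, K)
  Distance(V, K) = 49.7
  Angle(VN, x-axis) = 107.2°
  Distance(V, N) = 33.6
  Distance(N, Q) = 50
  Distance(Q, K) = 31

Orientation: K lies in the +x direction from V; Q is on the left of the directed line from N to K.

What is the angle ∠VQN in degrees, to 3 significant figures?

39.4°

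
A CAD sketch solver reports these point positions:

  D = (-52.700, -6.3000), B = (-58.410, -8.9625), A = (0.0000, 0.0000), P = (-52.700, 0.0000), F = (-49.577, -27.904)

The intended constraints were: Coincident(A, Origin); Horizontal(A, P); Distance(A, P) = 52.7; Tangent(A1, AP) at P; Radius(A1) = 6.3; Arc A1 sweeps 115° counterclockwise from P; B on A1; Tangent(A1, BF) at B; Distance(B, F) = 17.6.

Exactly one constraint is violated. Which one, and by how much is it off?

Distance(B, F) = 17.6 — off by 3.30.

A = (0.00, 0.00) ✓; A.y = 0.00, P.y = 0.00 ✓; |AP| = 52.70 ✓; ∠(DP, PA) = 90.00° ✓; |DP| = 6.300 ✓; bearing(D→B) − bearing(D→P) = 115.0° ✓; |DB| = 6.300 ✓; ∠(DB, BF) = 90.00° ✓; |BF| = 20.90 ✗.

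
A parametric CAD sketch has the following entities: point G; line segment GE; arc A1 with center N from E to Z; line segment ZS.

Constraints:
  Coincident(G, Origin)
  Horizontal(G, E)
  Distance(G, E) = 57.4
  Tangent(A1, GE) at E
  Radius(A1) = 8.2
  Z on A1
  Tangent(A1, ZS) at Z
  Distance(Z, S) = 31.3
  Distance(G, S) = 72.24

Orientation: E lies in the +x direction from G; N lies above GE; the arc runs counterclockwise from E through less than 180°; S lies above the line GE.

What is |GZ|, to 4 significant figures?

66.18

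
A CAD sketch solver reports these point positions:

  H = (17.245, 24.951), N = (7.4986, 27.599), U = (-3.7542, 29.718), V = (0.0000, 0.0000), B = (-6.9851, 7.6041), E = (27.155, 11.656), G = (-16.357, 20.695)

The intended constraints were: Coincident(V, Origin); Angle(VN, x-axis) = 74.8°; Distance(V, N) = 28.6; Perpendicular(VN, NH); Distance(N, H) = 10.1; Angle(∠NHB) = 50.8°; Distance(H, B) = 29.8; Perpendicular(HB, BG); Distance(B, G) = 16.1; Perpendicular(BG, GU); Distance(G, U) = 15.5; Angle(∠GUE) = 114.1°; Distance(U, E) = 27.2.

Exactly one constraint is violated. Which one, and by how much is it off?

Distance(U, E) = 27.2 — off by 8.60.

V = (0.00, 0.00) ✓; VN at 74.80° ✓; |VN| = 28.60 ✓; ∠(VN, NH) = 90.00° ✓; |NH| = 10.10 ✓; ∠NHB = 50.80° ✓; |HB| = 29.80 ✓; ∠(HB, BG) = 90.00° ✓; |BG| = 16.10 ✓; ∠(BG, GU) = 90.00° ✓; |GU| = 15.50 ✓; ∠GUE = 114.1° ✓; |UE| = 35.80 ✗.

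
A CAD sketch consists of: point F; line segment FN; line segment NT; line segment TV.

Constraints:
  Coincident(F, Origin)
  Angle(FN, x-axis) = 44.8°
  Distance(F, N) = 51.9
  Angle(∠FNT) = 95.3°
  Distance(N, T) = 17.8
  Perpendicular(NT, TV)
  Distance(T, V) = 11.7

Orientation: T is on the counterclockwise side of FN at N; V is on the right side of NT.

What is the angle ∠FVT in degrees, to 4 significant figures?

19.62°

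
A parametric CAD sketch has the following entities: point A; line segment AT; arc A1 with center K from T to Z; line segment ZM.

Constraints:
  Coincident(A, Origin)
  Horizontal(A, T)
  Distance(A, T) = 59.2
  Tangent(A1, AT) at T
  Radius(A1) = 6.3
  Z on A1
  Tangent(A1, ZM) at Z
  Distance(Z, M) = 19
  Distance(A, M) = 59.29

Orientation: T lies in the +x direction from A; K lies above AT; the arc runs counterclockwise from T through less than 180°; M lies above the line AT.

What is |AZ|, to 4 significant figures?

65.13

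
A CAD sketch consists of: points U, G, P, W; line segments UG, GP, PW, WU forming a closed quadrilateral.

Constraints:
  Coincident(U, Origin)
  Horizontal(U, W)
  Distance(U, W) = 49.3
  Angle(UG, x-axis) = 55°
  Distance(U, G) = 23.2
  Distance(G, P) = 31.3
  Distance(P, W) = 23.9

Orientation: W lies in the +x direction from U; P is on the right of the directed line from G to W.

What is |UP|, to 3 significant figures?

28.6

Checks: |GP| = 31.30 ✓; |PW| = 23.90 ✓.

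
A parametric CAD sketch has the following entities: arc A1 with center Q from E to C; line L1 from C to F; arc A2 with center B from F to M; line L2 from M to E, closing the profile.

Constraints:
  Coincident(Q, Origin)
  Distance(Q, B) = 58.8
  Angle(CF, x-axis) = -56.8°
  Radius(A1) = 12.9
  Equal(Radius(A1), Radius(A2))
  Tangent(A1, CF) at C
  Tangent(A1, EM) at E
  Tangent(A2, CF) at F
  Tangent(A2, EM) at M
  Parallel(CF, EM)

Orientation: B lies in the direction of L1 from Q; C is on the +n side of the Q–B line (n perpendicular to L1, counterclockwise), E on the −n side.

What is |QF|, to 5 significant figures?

60.198

The slot axis is L1's direction at -56.8°, so u = (cos -56.8°, sin -56.8°) = (0.54756, -0.83676) and n = (−sin -56.8°, cos -56.8°) = (0.83676, 0.54756). Q is at the origin and B lies 58.8 along u from Q, so B = 58.8·u = (32.197, -49.202). Tangency of A1 to both parallel lines with radius 12.9 puts C and E at Q ± 12.9·n: C = (10.794, 7.0636), E = (-10.794, -7.0636). Equal radii place F and M the same way about B: F = B + 12.9·n = (42.991, -42.138), M = B − 12.9·n = (21.402, -56.265). Then |QF| = |F − Q| = 60.198.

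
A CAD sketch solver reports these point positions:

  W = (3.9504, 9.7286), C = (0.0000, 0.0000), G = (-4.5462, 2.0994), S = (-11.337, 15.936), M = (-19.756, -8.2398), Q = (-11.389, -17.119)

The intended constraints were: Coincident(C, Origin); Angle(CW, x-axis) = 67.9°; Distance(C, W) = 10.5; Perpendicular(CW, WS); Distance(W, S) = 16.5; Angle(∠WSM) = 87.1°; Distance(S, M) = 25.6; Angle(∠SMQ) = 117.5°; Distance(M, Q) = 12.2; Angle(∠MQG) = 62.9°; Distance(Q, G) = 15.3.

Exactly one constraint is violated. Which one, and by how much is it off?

Distance(Q, G) = 15.3 — off by 5.10.

C = (0.00, 0.00) ✓; CW at 67.90° ✓; |CW| = 10.50 ✓; ∠(CW, WS) = 90.00° ✓; |WS| = 16.50 ✓; ∠WSM = 87.10° ✓; |SM| = 25.60 ✓; ∠SMQ = 117.5° ✓; |MQ| = 12.20 ✓; ∠MQG = 62.90° ✓; |QG| = 20.40 ✗.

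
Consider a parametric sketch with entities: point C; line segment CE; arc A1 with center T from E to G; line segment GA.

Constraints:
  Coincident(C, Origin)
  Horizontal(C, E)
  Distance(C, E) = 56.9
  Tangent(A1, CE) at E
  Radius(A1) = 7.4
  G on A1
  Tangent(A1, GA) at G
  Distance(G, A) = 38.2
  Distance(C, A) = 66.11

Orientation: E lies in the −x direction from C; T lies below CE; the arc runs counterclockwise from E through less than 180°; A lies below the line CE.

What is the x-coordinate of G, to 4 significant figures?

-63.66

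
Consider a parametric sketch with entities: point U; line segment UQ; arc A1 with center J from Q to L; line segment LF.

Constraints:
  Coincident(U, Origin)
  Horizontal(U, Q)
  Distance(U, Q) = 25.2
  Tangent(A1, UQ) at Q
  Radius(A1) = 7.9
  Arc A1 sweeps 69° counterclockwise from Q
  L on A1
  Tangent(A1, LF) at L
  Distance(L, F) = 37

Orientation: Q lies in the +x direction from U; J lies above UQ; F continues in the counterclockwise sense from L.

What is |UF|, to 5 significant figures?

60.580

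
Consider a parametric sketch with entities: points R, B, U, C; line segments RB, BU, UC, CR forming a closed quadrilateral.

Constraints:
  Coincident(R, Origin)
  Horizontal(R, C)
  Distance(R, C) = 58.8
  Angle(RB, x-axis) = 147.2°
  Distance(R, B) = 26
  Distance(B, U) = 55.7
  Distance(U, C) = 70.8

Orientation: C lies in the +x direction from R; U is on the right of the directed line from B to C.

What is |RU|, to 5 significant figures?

37.651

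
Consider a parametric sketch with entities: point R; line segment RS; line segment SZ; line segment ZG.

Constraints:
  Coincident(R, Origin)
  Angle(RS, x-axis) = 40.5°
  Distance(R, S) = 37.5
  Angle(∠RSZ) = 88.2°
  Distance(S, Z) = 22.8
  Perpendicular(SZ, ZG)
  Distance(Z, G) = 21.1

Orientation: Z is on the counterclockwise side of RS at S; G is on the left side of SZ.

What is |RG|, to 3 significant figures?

27.1

R is at the origin; RS runs at 40.5° with length 37.5, so S = 37.5·(cos 40.5°, sin 40.5°) = (28.5, 24.4). ∠RSZ = 88.2°, so SZ runs at 40.5° + (180° − 88.2°) = 132° from the x-axis; with |SZ| = 22.8, Z = S + 22.8·(cos 132°, sin 132°) = (13.2, 41.2). SZ ⟂ ZG; with |ZG| = 21.1 on the left of SZ, G = Z + 21.1·(-0.740, -0.673) = (-2.44, 27.0). Then |RG| = |G − R| = 27.1.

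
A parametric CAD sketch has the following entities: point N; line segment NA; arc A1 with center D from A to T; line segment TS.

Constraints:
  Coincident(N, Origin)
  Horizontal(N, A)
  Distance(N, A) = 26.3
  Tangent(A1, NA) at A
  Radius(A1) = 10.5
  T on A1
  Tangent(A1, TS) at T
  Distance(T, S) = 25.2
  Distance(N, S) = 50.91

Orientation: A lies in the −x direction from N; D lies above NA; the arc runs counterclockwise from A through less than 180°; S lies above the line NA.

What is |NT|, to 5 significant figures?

25.729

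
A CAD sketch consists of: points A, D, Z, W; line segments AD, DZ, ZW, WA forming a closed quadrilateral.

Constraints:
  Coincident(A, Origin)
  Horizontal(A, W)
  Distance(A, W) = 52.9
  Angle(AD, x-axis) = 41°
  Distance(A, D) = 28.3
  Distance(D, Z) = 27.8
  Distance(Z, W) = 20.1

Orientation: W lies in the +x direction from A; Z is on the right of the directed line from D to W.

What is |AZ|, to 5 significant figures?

34.389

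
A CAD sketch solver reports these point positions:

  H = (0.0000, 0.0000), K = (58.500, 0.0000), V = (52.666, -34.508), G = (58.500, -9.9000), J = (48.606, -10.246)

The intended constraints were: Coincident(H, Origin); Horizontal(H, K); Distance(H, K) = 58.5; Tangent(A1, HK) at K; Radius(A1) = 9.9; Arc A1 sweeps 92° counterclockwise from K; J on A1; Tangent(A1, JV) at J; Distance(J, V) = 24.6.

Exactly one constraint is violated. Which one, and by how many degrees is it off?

Tangent(A1, JV) at J — off by 7.50°.

H = (0.00, 0.00) ✓; H.y = 0.00, K.y = 0.00 ✓; |HK| = 58.50 ✓; ∠(GK, KH) = 90.00° ✓; |GK| = 9.900 ✓; bearing(G→J) − bearing(G→K) = 92.00° ✓; |GJ| = 9.900 ✓; ∠(GJ, JV) = 82.50° ✗; |JV| = 24.60 ✓.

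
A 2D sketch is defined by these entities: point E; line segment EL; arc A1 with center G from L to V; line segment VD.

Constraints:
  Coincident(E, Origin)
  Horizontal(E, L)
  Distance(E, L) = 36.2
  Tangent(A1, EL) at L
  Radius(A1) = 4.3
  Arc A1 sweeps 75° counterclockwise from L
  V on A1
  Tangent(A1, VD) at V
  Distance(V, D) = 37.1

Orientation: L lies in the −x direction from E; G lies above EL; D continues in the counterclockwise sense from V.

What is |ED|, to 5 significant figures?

45.017

E is at the origin; EL is horizontal with |EL| = 36.2 and L on the −x side, so L = (-36.200, 0.0000). A1 meets EL tangentially, so GL is at right angles to EL, so G = L + (0, 4.3) = (-36.200, 4.3000). On A1, L sits at bearing -90° from G; a 75° counterclockwise sweep puts V at bearing -15°, so V = G + 4.3·(cos -15°, sin -15°) = (-32.047, 3.1871). Tangency of A1 to VD means the radius GV is perpendicular to VD, so VD runs along (−sin -15°, cos -15°); with |VD| = 37.1, D = (-22.444, 39.023). Then |ED| = |D − E| = 45.017.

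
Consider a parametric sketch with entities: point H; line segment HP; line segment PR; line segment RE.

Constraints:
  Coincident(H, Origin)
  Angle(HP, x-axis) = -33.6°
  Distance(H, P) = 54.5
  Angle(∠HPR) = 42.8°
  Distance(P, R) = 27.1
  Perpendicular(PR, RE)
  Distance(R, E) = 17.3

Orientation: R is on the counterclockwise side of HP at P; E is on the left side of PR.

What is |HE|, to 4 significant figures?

23.57

∠HPR = 42.8°, so PR runs at -33.6° + (180° − 42.8°) = 103.6° from the x-axis; with |PR| = 27.1, R = P + 27.1·(cos 103.6°, sin 103.6°) = (39.02, -3.820). PR ⟂ RE; with |RE| = 17.3 on the left of PR, E = R + 17.3·(-0.9720, -0.2351) = (22.21, -7.888). Then |HE| = |E − H| = 23.57.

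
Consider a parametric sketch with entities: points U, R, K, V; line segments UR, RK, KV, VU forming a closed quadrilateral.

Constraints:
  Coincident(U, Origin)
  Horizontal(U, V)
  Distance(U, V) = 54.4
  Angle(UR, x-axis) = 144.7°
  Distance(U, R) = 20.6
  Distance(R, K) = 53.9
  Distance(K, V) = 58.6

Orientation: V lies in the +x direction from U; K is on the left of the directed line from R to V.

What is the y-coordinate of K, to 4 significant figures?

49.01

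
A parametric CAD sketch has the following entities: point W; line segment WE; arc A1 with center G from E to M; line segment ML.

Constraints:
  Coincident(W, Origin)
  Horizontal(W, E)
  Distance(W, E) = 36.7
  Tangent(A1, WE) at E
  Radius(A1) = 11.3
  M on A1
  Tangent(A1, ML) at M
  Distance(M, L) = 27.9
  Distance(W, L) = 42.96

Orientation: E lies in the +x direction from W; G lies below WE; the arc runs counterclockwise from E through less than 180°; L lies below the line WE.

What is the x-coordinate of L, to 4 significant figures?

21.42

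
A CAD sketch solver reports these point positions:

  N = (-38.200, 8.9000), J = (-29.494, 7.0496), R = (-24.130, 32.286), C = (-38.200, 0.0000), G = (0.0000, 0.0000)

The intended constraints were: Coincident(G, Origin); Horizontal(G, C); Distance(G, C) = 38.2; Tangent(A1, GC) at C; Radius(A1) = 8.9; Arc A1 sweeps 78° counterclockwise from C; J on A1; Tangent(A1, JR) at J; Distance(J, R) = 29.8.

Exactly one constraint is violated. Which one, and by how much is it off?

Distance(J, R) = 29.8 — off by 4.00.

G = (0.00, 0.00) ✓; G.y = 0.00, C.y = 0.00 ✓; |GC| = 38.20 ✓; ∠(NC, CG) = 90.00° ✓; |NC| = 8.900 ✓; bearing(N→J) − bearing(N→C) = 78.00° ✓; |NJ| = 8.900 ✓; ∠(NJ, JR) = 90.00° ✓; |JR| = 25.80 ✗.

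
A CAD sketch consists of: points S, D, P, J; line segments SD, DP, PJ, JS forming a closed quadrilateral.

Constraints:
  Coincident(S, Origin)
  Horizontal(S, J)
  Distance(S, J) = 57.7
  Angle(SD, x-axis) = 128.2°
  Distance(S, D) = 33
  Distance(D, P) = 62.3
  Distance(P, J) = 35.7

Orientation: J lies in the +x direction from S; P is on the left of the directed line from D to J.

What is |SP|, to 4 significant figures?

52.41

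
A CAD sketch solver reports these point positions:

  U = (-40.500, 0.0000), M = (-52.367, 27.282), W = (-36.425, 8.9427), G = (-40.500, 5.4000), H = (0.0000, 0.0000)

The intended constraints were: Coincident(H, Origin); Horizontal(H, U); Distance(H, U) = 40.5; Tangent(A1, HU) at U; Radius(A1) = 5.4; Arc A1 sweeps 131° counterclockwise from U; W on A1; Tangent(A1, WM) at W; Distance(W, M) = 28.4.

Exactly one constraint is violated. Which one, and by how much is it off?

Distance(W, M) = 28.4 — off by 4.10.

H = (0.00, 0.00) ✓; H.y = 0.00, U.y = 0.00 ✓; |HU| = 40.50 ✓; ∠(GU, UH) = 90.00° ✓; |GU| = 5.400 ✓; bearing(G→W) − bearing(G→U) = 131.0° ✓; |GW| = 5.400 ✓; ∠(GW, WM) = 90.00° ✓; |WM| = 24.30 ✗.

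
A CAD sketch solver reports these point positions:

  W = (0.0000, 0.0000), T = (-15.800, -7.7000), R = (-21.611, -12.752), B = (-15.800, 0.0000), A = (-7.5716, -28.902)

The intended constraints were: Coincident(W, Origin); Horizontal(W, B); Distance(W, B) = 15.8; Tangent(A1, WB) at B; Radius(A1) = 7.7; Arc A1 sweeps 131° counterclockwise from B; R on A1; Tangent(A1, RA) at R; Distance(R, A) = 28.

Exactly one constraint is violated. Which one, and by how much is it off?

Distance(R, A) = 28 — off by 6.60.

W = (0.00, 0.00) ✓; W.y = 0.00, B.y = 0.00 ✓; |WB| = 15.80 ✓; ∠(TB, BW) = 90.00° ✓; |TB| = 7.700 ✓; bearing(T→R) − bearing(T→B) = 131.0° ✓; |TR| = 7.700 ✓; ∠(TR, RA) = 90.00° ✓; |RA| = 21.40 ✗.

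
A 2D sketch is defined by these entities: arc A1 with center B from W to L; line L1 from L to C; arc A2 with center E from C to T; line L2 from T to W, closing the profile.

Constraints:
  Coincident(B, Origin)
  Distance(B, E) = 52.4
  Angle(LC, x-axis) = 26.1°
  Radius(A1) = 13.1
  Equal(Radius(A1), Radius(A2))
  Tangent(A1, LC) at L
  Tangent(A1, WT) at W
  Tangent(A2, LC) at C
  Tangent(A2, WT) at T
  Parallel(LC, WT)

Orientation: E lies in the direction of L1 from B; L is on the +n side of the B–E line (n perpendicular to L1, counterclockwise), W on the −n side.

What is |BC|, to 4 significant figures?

54.01

The slot axis is L1's direction at 26.1°, so u = (cos 26.1°, sin 26.1°) = (0.8980, 0.4399) and n = (−sin 26.1°, cos 26.1°) = (-0.4399, 0.8980). B is at the origin and E lies 52.4 along u from B, so E = 52.4·u = (47.06, 23.05). Tangency of A1 to both parallel lines with radius 13.1 puts L and W at B ± 13.1·n: L = (-5.763, 11.76), W = (5.763, -11.76). Equal radii place C and T the same way about E: C = E + 13.1·n = (41.29, 34.82), T = E − 13.1·n = (52.82, 11.29). Then |BC| = |C − B| = 54.01.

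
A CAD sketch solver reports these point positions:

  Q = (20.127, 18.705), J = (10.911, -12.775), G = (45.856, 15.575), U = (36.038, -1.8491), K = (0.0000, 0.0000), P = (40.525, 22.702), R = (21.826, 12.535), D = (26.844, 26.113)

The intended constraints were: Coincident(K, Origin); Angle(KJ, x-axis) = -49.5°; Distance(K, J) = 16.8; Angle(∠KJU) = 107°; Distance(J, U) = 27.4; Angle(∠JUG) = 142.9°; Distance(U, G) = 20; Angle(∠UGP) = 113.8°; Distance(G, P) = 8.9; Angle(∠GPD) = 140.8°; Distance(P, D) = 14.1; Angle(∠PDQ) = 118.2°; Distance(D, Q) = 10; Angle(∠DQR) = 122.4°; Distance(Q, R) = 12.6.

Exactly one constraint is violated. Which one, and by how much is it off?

Distance(Q, R) = 12.6 — off by 6.20.

K = (0.00, 0.00) ✓; KJ at -49.50° ✓; |KJ| = 16.80 ✓; ∠KJU = 107.0° ✓; |JU| = 27.40 ✓; ∠JUG = 142.9° ✓; |UG| = 20.00 ✓; ∠UGP = 113.8° ✓; |GP| = 8.900 ✓; ∠GPD = 140.8° ✓; |PD| = 14.10 ✓; ∠PDQ = 118.2° ✓; |DQ| = 10.00 ✓; ∠DQR = 122.4° ✓; |QR| = 6.400 ✗.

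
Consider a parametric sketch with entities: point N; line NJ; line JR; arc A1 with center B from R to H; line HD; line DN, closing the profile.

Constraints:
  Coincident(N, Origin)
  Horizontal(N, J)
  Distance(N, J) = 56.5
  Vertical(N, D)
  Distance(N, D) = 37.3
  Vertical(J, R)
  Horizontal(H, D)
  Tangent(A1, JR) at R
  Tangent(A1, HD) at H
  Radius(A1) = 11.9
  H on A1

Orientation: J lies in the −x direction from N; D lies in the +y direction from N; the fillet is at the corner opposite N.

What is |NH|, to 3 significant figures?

58.1

The virtual corner opposite N is at (-56.5, 37.3). The tangent condition forces BR to be normal to JR and tangency of A1 to HD means the radius BH is perpendicular to HD, with radius 11.9, so the center B sits 11.9 in from both sides at B = (-44.6, 25.4). That places the tangent points at R = (-56.5, 25.4) on JR and H = (-44.6, 37.3) on HD. Then |NH| = |H − N| = 58.1.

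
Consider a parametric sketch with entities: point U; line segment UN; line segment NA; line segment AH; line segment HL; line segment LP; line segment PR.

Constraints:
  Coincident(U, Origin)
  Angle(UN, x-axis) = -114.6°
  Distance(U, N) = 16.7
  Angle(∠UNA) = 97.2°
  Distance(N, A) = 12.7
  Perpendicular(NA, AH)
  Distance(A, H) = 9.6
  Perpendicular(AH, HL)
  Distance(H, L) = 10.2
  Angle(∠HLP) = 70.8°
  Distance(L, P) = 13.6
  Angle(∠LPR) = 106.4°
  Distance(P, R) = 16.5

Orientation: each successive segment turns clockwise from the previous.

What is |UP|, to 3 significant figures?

21.8

AH is perpendicular to HL, so HL runs at -17.4°; with |HL| = 10.2, L = (-6.47, -5.28). ∠HLP = 70.8° gives LP at -127° from the x-axis; with |LP| = 13.6, P = (-14.6, -16.2). Then |UP| = |P − U| = 21.8.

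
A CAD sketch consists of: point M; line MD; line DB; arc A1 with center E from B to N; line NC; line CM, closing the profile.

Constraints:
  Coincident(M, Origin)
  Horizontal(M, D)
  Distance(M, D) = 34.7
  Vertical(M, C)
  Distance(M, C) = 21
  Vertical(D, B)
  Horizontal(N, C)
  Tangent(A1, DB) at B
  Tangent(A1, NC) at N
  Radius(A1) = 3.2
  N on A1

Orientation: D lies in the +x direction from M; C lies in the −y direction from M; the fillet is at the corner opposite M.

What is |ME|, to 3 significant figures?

36.2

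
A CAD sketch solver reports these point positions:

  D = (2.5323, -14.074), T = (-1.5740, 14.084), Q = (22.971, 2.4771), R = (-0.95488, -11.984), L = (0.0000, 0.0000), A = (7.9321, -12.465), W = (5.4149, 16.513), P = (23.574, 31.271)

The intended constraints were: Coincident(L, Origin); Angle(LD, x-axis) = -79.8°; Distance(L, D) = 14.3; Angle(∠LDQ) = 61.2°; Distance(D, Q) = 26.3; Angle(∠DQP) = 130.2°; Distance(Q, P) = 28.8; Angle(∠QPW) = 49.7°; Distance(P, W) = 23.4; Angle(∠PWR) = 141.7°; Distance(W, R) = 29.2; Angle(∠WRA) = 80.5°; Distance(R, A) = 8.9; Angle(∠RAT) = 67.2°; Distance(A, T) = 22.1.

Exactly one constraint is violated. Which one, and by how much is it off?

Distance(A, T) = 22.1 — off by 6.10.

L = (0.00, 0.00) ✓; LD at -79.80° ✓; |LD| = 14.30 ✓; ∠LDQ = 61.20° ✓; |DQ| = 26.30 ✓; ∠DQP = 130.2° ✓; |QP| = 28.80 ✓; ∠QPW = 49.70° ✓; |PW| = 23.40 ✓; ∠PWR = 141.7° ✓; |WR| = 29.20 ✓; ∠WRA = 80.50° ✓; |RA| = 8.900 ✓; ∠RAT = 67.20° ✓; |AT| = 28.20 ✗.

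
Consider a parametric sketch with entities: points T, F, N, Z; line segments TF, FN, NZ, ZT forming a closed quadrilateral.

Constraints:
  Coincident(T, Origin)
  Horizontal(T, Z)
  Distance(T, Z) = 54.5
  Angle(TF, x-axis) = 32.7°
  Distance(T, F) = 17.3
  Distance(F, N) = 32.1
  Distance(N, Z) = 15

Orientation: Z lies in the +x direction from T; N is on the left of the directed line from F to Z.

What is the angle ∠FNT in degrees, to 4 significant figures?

9.297°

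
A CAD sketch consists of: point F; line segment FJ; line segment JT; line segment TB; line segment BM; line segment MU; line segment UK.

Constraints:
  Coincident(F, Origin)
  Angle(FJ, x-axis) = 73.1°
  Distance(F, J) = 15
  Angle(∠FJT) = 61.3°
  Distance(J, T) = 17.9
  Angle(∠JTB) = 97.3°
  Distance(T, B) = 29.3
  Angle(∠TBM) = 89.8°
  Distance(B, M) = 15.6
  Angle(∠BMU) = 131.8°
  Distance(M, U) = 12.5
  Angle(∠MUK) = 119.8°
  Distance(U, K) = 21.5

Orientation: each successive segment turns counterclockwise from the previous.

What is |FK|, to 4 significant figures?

13.07

F is at the origin; FJ runs at 73.1° with length 15.0, so J = (4.361, 14.35). ∠FJT = 61.3° gives JT at -168.2° from the x-axis; with |JT| = 17.9, T = (-13.16, 10.69). ∠JTB = 97.3° gives TB at -85.50° from the x-axis; with |TB| = 29.3, B = (-10.86, -18.52). ∠TBM = 89.8° gives BM at 4.700° from the x-axis; with |BM| = 15.6, M = (4.685, -17.24). ∠BMU = 131.8° gives MU at 52.90° from the x-axis; with |MU| = 12.5, U = (12.23, -7.270). ∠MUK = 119.8° gives UK at 113.1° from the x-axis; with |UK| = 21.5, K = (3.790, 12.51). Then |FK| = |K − F| = 13.07.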